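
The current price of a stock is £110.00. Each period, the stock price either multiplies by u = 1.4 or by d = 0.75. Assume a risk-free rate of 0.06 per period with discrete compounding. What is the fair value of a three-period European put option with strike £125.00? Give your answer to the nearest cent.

Risk-neutral probability p = (1 + 0.06 − 0.75)/(1.4 − 0.75) = 0.3100/0.6500 = 0.4769
Terminal stock prices: S_uuu = 301.8, S_uud = 161.7, S_udd = 86.62, S_ddd = 46.41
Terminal payoffs (K − S): max(-176.8, 0) = 0, max(-36.7, 0) = 0, max(38.38, 0) = 38.38, max(78.59, 0) = 78.59
Node uu (S = 215.6): V_uu = 1/1.06·[0.4769·0.0000 + 0.5231·0.0000] = 0.0000
Node ud (S = 115.5): V_ud = 1/1.06·[0.4769·0.0000 + 0.5231·38.3750] = 18.9369
Node dd (S = 61.88): V_dd = 1/1.06·[0.4769·38.3750 + 0.5231·78.5938] = 56.0495
Node u (S = 154): V_u = 1/1.06·[0.4769·0.0000 + 0.5231·18.9369] = 9.3448
Node d (S = 82.5): V_d = 1/1.06·[0.4769·18.9369 + 0.5231·56.0495] = 36.1789
Node 0 (S = 110): V_0 = 1/1.06·[0.4769·9.3448 + 0.5231·36.1789] = 22.0576

£22.06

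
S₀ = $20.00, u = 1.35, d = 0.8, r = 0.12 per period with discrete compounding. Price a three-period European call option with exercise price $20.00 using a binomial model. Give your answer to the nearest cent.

Risk-neutral probability p = (1 + 0.12 − 0.8)/(1.35 − 0.8) = 0.3200/0.5500 = 0.5818
Terminal stock prices: S_uuu = 49.21, S_uud = 29.16, S_udd = 17.28, S_ddd = 10.24
Terminal payoffs (S − K): max(29.21, 0) = 29.21, max(9.16, 0) = 9.16, max(-2.72, 0) = 0, max(-9.76, 0) = 0
Node uu (S = 36.45): V_uu = 1/1.12·[0.5818·29.2075 + 0.4182·9.1600] = 18.5929
Node ud (S = 21.6): V_ud = 1/1.12·[0.5818·9.1600 + 0.4182·0.0000] = 4.7584
Node dd (S = 12.8): V_dd = 1/1.12·[0.5818·0.0000 + 0.4182·0.0000] = 0.0000
Node u (S = 27): V_u = 1/1.12·[0.5818·18.5929 + 0.4182·4.7584] = 11.4353
Node d (S = 16): V_d = 1/1.12·[0.5818·4.7584 + 0.4182·0.0000] = 2.4719
Node 0 (S = 20): V_0 = 1/1.12·[0.5818·11.4353 + 0.4182·2.4719] = 6.8634

$6.86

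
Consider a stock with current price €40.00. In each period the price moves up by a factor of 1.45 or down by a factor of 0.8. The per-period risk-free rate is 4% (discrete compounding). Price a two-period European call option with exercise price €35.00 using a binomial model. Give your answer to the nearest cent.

Risk-neutral probability p = (1 + 0.04 − 0.8)/(1.45 − 0.8) = 0.2400/0.6500 = 0.3692
Terminal stock prices: S_uu = 84.1, S_ud = 46.4, S_dd = 25.6
Terminal payoffs (S − K): max(49.1, 0) = 49.1, max(11.4, 0) = 11.4, max(-9.4, 0) = 0
Node u (S = 58): V_u = 1/1.04·[0.3692·49.1000 + 0.6308·11.4000] = 24.3462
Node d (S = 32): V_d = 1/1.04·[0.3692·11.4000 + 0.6308·0.0000] = 4.0473
Node 0 (S = 40): V_0 = 1/1.04·[0.3692·24.3462 + 0.6308·4.0473] = 11.0984

€11.10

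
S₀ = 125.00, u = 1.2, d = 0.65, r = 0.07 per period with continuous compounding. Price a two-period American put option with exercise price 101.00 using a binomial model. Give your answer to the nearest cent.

Risk-neutral probability p = (e^0.07 − 0.65)/(1.2 − 0.65) = 0.4225/0.5500 = 0.7682
Terminal stock prices: S_uu = 180, S_ud = 97.5, S_dd = 52.81
Terminal payoffs (K − S): max(-79, 0) = 0, max(3.5, 0) = 3.5, max(48.19, 0) = 48.19
Node u (S = 150): continuation = e^(−0.07)·[0.7682·0.0000 + 0.2318·3.5000] = 0.7565; exercise value = 0.0000 ≤ continuation, so V_u = 0.7565
Node d (S = 81.25): continuation = e^(−0.07)·[0.7682·3.5000 + 0.2318·48.1875] = 12.9218; exercise value = 19.7500 > continuation, so V_d = 19.7500 (exercise)
Node 0 (S = 125): continuation = e^(−0.07)·[0.7682·0.7565 + 0.2318·19.7500] = 4.8104; exercise value = 0.0000 ≤ continuation, so V_0 = 4.8104

4.81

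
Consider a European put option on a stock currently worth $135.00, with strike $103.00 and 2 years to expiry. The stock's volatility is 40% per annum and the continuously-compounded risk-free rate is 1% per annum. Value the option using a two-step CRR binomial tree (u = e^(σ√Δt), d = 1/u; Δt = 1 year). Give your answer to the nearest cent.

CRR parameters: u = e^(σ√Δt) = e^(0.4·√1) = 1.4918, d = 1/u = 0.6703
Per-period rate: rΔt = 0.01·1 = 0.01, so R = e^0.01 = 1.0101
Risk-neutral probability p = (e^0.01 − 0.6703)/(1.4918 − 0.6703) = 0.3397/0.8215 = 0.4135
Terminal stock prices: S_uu = 300.4, S_ud = 135, S_dd = 60.66
Terminal payoffs (K − S): max(-197.4, 0) = 0, max(-32, 0) = 0, max(42.34, 0) = 42.34
Node u (S = 201.4): V_u = e^(−0.01)·[0.4135·0.0000 + 0.5865·0.0000] = 0.0000
Node d (S = 90.49): V_d = e^(−0.01)·[0.4135·0.0000 + 0.5865·42.3406] = 24.5837
Node 0 (S = 135): V_0 = e^(−0.01)·[0.4135·0.0000 + 0.5865·24.5837] = 14.2738

$14.27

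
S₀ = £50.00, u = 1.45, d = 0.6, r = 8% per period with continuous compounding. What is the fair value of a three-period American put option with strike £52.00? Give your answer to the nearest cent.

Risk-neutral probability p = (e^0.08 − 0.6)/(1.45 − 0.6) = 0.4833/0.8500 = 0.5686
Terminal stock prices: S_uuu = 152.4, S_uud = 63.07, S_udd = 26.1, S_ddd = 10.8
Terminal payoffs (K − S): max(-100.4, 0) = 0, max(-11.07, 0) = 0, max(25.9, 0) = 25.9, max(41.2, 0) = 41.2
Node uu (S = 105.1): continuation = e^(−0.08)·[0.5686·0.0000 + 0.4314·0.0000] = 0.0000; exercise value = 0.0000 ≤ continuation, so V_uu = 0.0000
Node ud (S = 43.5): continuation = e^(−0.08)·[0.5686·0.0000 + 0.4314·25.9000] = 10.3149; exercise value = 8.5000 ≤ continuation, so V_ud = 10.3149
Node dd (S = 18): continuation = e^(−0.08)·[0.5686·25.9000 + 0.4314·41.2000] = 30.0021; exercise value = 34.0000 > continuation, so V_dd = 34.0000 (exercise)
Node u (S = 72.5): continuation = e^(−0.08)·[0.5686·0.0000 + 0.4314·10.3149] = 4.1080; exercise value = 0.0000 ≤ continuation, so V_u = 4.1080
Node d (S = 30): continuation = e^(−0.08)·[0.5686·10.3149 + 0.4314·34.0000] = 18.9546; exercise value = 22.0000 > continuation, so V_d = 22.0000 (exercise)
Node 0 (S = 50): continuation = e^(−0.08)·[0.5686·4.1080 + 0.4314·22.0000] = 10.9178; exercise value = 2.0000 ≤ continuation, so V_0 = 10.9178

£10.92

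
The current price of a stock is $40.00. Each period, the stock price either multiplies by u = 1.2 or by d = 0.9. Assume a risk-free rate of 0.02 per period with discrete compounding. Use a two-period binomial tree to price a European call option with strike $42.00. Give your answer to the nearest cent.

Risk-neutral probability p = (1 + 0.02 − 0.9)/(1.2 − 0.9) = 0.1200/0.3000 = 0.4000
Terminal stock prices: S_uu = 57.6, S_ud = 43.2, S_dd = 32.4
Terminal payoffs (S − K): max(15.6, 0) = 15.6, max(1.2, 0) = 1.2, max(-9.6, 0) = 0
Node u (S = 48): V_u = 1/1.02·[0.4000·15.6000 + 0.6000·1.2000] = 6.8235
Node d (S = 36): V_d = 1/1.02·[0.4000·1.2000 + 0.6000·0.0000] = 0.4706
Node 0 (S = 40): V_0 = 1/1.02·[0.4000·6.8235 + 0.6000·0.4706] = 2.9527

$2.95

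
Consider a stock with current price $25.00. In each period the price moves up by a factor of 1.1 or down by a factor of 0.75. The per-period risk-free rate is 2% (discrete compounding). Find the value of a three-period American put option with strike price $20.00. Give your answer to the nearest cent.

$0.64

Risk-neutral probability p = (1 + 0.02 − 0.75)/(1.1 − 0.75) = 0.2700/0.3500 = 0.7714
Terminal stock prices: S_uuu = 33.28, S_uud = 22.69, S_udd = 15.47, S_ddd = 10.55
Terminal payoffs (K − S): max(-13.28, 0) = 0, max(-2.688, 0) = 0, max(4.531, 0) = 4.531, max(9.453, 0) = 9.453
Node uu (S = 30.25): continuation = 1/1.02·[0.7714·0.0000 + 0.2286·0.0000] = 0.0000; exercise value = 0.0000 ≤ continuation, so V_uu = 0.0000
Node ud (S = 20.63): continuation = 1/1.02·[0.7714·0.0000 + 0.2286·4.5312] = 1.0154; exercise value = 0.0000 ≤ continuation, so V_ud = 1.0154
Node dd (S = 14.06): continuation = 1/1.02·[0.7714·4.5312 + 0.2286·9.4531] = 5.5453; exercise value = 5.9375 > continuation, so V_dd = 5.9375 (exercise)
Node u (S = 27.5): continuation = 1/1.02·[0.7714·0.0000 + 0.2286·1.0154] = 0.2275; exercise value = 0.0000 ≤ continuation, so V_u = 0.2275
Node d (S = 18.75): continuation = 1/1.02·[0.7714·1.0154 + 0.2286·5.9375] = 2.0985; exercise value = 1.2500 ≤ continuation, so V_d = 2.0985
Node 0 (S = 25): continuation = 1/1.02·[0.7714·0.2275 + 0.2286·2.0985] = 0.6423; exercise value = 0.0000 ≤ continuation, so V_0 = 0.6423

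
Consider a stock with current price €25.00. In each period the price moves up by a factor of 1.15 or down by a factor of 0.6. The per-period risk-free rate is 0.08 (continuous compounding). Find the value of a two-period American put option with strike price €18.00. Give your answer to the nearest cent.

€0.40

Risk-neutral probability p = (e^0.08 − 0.6)/(1.15 − 0.6) = 0.4833/0.5500 = 0.8787
Terminal stock prices: S_uu = 33.06, S_ud = 17.25, S_dd = 9
Terminal payoffs (K − S): max(-15.06, 0) = 0, max(0.75, 0) = 0.75, max(9, 0) = 9
Node u (S = 28.75): continuation = e^(−0.08)·[0.8787·0.0000 + 0.1213·0.7500] = 0.0840; exercise value = 0.0000 ≤ continuation, so V_u = 0.0840
Node d (S = 15): continuation = e^(−0.08)·[0.8787·0.7500 + 0.1213·9.0000] = 1.6161; exercise value = 3.0000 > continuation, so V_d = 3.0000 (exercise)
Node 0 (S = 25): continuation = e^(−0.08)·[0.8787·0.0840 + 0.1213·3.0000] = 0.4040; exercise value = 0.0000 ≤ continuation, so V_0 = 0.4040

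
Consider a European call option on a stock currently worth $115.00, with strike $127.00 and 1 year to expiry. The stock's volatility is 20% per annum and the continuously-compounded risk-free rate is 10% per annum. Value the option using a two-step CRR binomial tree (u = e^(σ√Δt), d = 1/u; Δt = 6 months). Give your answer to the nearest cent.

$9.65

CRR parameters: u = e^(σ√Δt) = e^(0.2·√0.5) = 1.1519, d = 1/u = 0.8681
Per-period rate: rΔt = 0.1·0.5 = 0.05, so R = e^0.05 = 1.0513
Risk-neutral probability p = (e^0.05 − 0.8681)/(1.1519 − 0.8681) = 0.1831/0.2838 = 0.6454
Terminal stock prices: S_uu = 152.6, S_ud = 115, S_dd = 86.67
Terminal payoffs (S − K): max(25.59, 0) = 25.59, max(-12, 0) = 0, max(-40.33, 0) = 0
Node u (S = 132.5): V_u = e^(−0.05)·[0.6454·25.5931 + 0.3546·0.0000] = 15.7115
Node d (S = 99.83): V_d = e^(−0.05)·[0.6454·0.0000 + 0.3546·0.0000] = 0.0000
Node 0 (S = 115): V_0 = e^(−0.05)·[0.6454·15.7115 + 0.3546·0.0000] = 9.6452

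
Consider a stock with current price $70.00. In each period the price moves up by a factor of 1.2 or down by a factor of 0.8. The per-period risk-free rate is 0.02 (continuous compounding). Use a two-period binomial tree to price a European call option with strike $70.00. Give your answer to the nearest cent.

Risk-neutral probability p = (e^0.02 − 0.8)/(1.2 − 0.8) = 0.2202/0.4000 = 0.5505
Terminal stock prices: S_uu = 100.8, S_ud = 67.2, S_dd = 44.8
Terminal payoffs (S − K): max(30.8, 0) = 30.8, max(-2.8, 0) = 0, max(-25.2, 0) = 0
Node u (S = 84): V_u = e^(−0.02)·[0.5505·30.8000 + 0.4495·0.0000] = 16.6198
Node d (S = 56): V_d = e^(−0.02)·[0.5505·0.0000 + 0.4495·0.0000] = 0.0000
Node 0 (S = 70): V_0 = e^(−0.02)·[0.5505·16.6198 + 0.4495·0.0000] = 8.9681

$8.97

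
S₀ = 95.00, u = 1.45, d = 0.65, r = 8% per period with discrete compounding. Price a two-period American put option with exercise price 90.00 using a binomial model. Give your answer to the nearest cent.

Risk-neutral probability p = (1 + 0.08 − 0.65)/(1.45 − 0.65) = 0.4300/0.8000 = 0.5375
Terminal stock prices: S_uu = 199.7, S_ud = 89.54, S_dd = 40.14
Terminal payoffs (K − S): max(-109.7, 0) = 0, max(0.4625, 0) = 0.4625, max(49.86, 0) = 49.86
Node u (S = 137.8): continuation = 1/1.08·[0.5375·0.0000 + 0.4625·0.4625] = 0.1981; exercise value = 0.0000 ≤ continuation, so V_u = 0.1981
Node d (S = 61.75): continuation = 1/1.08·[0.5375·0.4625 + 0.4625·49.8625] = 21.5833; exercise value = 28.2500 > continuation, so V_d = 28.2500 (exercise)
Node 0 (S = 95): continuation = 1/1.08·[0.5375·0.1981 + 0.4625·28.2500] = 12.1964; exercise value = 0.0000 ≤ continuation, so V_0 = 12.1964

12.20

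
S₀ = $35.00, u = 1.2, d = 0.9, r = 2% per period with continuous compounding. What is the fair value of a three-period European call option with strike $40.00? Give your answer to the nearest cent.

$2.70

Risk-neutral probability p = (e^0.02 − 0.9)/(1.2 − 0.9) = 0.1202/0.3000 = 0.4007
Terminal stock prices: S_uuu = 60.48, S_uud = 45.36, S_udd = 34.02, S_ddd = 25.52
Terminal payoffs (S − K): max(20.48, 0) = 20.48, max(5.36, 0) = 5.36, max(-5.98, 0) = 0, max(-14.48, 0) = 0
Node uu (S = 50.4): V_uu = e^(−0.02)·[0.4007·20.4800 + 0.5993·5.3600] = 11.1921
Node ud (S = 37.8): V_ud = e^(−0.02)·[0.4007·5.3600 + 0.5993·0.0000] = 2.1051
Node dd (S = 28.35): V_dd = e^(−0.02)·[0.4007·0.0000 + 0.5993·0.0000] = 0.0000
Node u (S = 42): V_u = e^(−0.02)·[0.4007·11.1921 + 0.5993·2.1051] = 5.6322
Node d (S = 31.5): V_d = e^(−0.02)·[0.4007·2.1051 + 0.5993·0.0000] = 0.8267
Node 0 (S = 35): V_0 = e^(−0.02)·[0.4007·5.6322 + 0.5993·0.8267] = 2.6976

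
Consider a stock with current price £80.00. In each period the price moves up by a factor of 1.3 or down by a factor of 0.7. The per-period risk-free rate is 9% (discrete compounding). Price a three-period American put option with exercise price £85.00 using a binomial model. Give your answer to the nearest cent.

£11.65

Risk-neutral probability p = (1 + 0.09 − 0.7)/(1.3 − 0.7) = 0.3900/0.6000 = 0.6500
Terminal stock prices: S_uuu = 175.8, S_uud = 94.64, S_udd = 50.96, S_ddd = 27.44
Terminal payoffs (K − S): max(-90.76, 0) = 0, max(-9.64, 0) = 0, max(34.04, 0) = 34.04, max(57.56, 0) = 57.56
Node uu (S = 135.2): continuation = 1/1.09·[0.6500·0.0000 + 0.3500·0.0000] = 0.0000; exercise value = 0.0000 ≤ continuation, so V_uu = 0.0000
Node ud (S = 72.8): continuation = 1/1.09·[0.6500·0.0000 + 0.3500·34.0400] = 10.9303; exercise value = 12.2000 > continuation, so V_ud = 12.2000 (exercise)
Node dd (S = 39.2): continuation = 1/1.09·[0.6500·34.0400 + 0.3500·57.5600] = 38.7817; exercise value = 45.8000 > continuation, so V_dd = 45.8000 (exercise)
Node u (S = 104): continuation = 1/1.09·[0.6500·0.0000 + 0.3500·12.2000] = 3.9174; exercise value = 0.0000 ≤ continuation, so V_u = 3.9174
Node d (S = 56): continuation = 1/1.09·[0.6500·12.2000 + 0.3500·45.8000] = 21.9817; exercise value = 29.0000 > continuation, so V_d = 29.0000 (exercise)
Node 0 (S = 80): continuation = 1/1.09·[0.6500·3.9174 + 0.3500·29.0000] = 11.6480; exercise value = 5.0000 ≤ continuation, so V_0 = 11.6480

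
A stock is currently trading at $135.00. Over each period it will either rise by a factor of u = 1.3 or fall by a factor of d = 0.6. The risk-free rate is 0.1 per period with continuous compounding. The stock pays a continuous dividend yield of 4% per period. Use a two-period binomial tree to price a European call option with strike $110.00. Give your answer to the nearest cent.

Per-period risk-free factor R = e^0.1 = 1.1052; dividend-adjusted growth = e^(0.1−0.04) = 1.0618.
Risk-neutral probability p = (1.0618 − 0.6)/(1.3 − 0.6) = 0.4618/0.7000 = 0.6598
Terminal stock prices: S_uu = 228.2, S_ud = 105.3, S_dd = 48.6
Terminal payoffs (S − K): max(118.2, 0) = 118.2, max(-4.7, 0) = 0, max(-61.4, 0) = 0
Node u (S = 175.5): V_u = e^(−0.1)·[0.6598·118.1500 + 0.3402·0.0000] = 70.5334
Node d (S = 81): V_d = e^(−0.1)·[0.6598·0.0000 + 0.3402·0.0000] = 0.0000
Node 0 (S = 135): V_0 = e^(−0.1)·[0.6598·70.5334 + 0.3402·0.0000] = 42.1071

$42.11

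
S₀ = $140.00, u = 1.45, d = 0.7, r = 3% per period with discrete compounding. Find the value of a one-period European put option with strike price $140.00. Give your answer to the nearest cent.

Risk-neutral probability p = (1 + 0.03 − 0.7)/(1.45 − 0.7) = 0.3300/0.7500 = 0.4400
Terminal stock prices: S_u = 203, S_d = 98
Terminal payoffs (K − S): max(-63, 0) = 0, max(42, 0) = 42
Node 0 (S = 140): V_0 = 1/1.03·[0.4400·0.0000 + 0.5600·42.0000] = 22.8350

$22.83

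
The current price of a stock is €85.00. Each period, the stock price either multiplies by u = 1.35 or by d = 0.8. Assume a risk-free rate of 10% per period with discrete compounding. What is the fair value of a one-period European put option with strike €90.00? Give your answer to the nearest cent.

Risk-neutral probability p = (1 + 0.1 − 0.8)/(1.35 − 0.8) = 0.3000/0.5500 = 0.5455
Terminal stock prices: S_u = 114.8, S_d = 68
Terminal payoffs (K − S): max(-24.75, 0) = 0, max(22, 0) = 22
Node 0 (S = 85): V_0 = 1/1.1·[0.5455·0.0000 + 0.4545·22.0000] = 9.0909

€9.09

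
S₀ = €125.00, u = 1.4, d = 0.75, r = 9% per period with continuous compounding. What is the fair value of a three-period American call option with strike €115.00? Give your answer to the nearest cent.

€46.61

Risk-neutral probability p = (e^0.09 − 0.75)/(1.4 − 0.75) = 0.3442/0.6500 = 0.5295
Terminal stock prices: S_uuu = 343, S_uud = 183.7, S_udd = 98.44, S_ddd = 52.73
Terminal payoffs (S − K): max(228, 0) = 228, max(68.75, 0) = 68.75, max(-16.56, 0) = 0, max(-62.27, 0) = 0
Node uu (S = 245): continuation = e^(−0.09)·[0.5295·228.0000 + 0.4705·68.7500] = 139.8979; exercise value = 130.0000 ≤ continuation, so V_uu = 139.8979
Node ud (S = 131.2): continuation = e^(−0.09)·[0.5295·68.7500 + 0.4705·0.0000] = 33.2699; exercise value = 16.2500 ≤ continuation, so V_ud = 33.2699
Node dd (S = 70.31): continuation = e^(−0.09)·[0.5295·0.0000 + 0.4705·0.0000] = 0.0000; exercise value = 0.0000 ≤ continuation, so V_dd = 0.0000
Node u (S = 175): continuation = e^(−0.09)·[0.5295·139.8979 + 0.4705·33.2699] = 82.0064; exercise value = 60.0000 ≤ continuation, so V_u = 82.0064
Node d (S = 93.75): continuation = e^(−0.09)·[0.5295·33.2699 + 0.4705·0.0000] = 16.1001; exercise value = 0.0000 ≤ continuation, so V_d = 16.1001
Node 0 (S = 125): continuation = e^(−0.09)·[0.5295·82.0064 + 0.4705·16.1001] = 46.6082; exercise value = 10.0000 ≤ continuation, so V_0 = 46.6082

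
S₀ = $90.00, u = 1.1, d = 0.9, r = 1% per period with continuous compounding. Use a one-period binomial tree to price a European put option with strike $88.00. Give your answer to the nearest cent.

$3.12

Risk-neutral probability p = (e^0.01 − 0.9)/(1.1 − 0.9) = 0.1101/0.2000 = 0.5503
Terminal stock prices: S_u = 99, S_d = 81
Terminal payoffs (K − S): max(-11, 0) = 0, max(7, 0) = 7
Node 0 (S = 90): V_0 = e^(−0.01)·[0.5503·0.0000 + 0.4497·7.0000] = 3.1169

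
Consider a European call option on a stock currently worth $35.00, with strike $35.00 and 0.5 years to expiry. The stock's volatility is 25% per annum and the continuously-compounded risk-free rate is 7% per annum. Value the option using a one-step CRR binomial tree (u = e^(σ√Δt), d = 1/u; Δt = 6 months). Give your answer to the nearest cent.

$3.63

CRR parameters: u = e^(σ√Δt) = e^(0.25·√0.5) = 1.1934, d = 1/u = 0.8380
Per-period rate: rΔt = 0.07·0.5 = 0.035, so R = e^0.035 = 1.0356
Risk-neutral probability p = (e^0.035 − 0.8380)/(1.1934 − 0.8380) = 0.1977/0.3554 = 0.5561
Terminal stock prices: S_u = 41.77, S_d = 29.33
Terminal payoffs (S − K): max(6.768, 0) = 6.768, max(-5.671, 0) = 0
Node 0 (S = 35): V_0 = e^(−0.035)·[0.5561·6.7678 + 0.4439·0.0000] = 3.6344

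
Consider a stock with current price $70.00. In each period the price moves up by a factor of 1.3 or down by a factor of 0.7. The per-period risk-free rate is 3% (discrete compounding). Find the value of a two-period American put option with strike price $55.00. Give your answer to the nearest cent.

Risk-neutral probability p = (1 + 0.03 − 0.7)/(1.3 − 0.7) = 0.3300/0.6000 = 0.5500
Terminal stock prices: S_uu = 118.3, S_ud = 63.7, S_dd = 34.3
Terminal payoffs (K − S): max(-63.3, 0) = 0, max(-8.7, 0) = 0, max(20.7, 0) = 20.7
Node u (S = 91): continuation = 1/1.03·[0.5500·0.0000 + 0.4500·0.0000] = 0.0000; exercise value = 0.0000 ≤ continuation, so V_u = 0.0000
Node d (S = 49): continuation = 1/1.03·[0.5500·0.0000 + 0.4500·20.7000] = 9.0437; exercise value = 6.0000 ≤ continuation, so V_d = 9.0437
Node 0 (S = 70): continuation = 1/1.03·[0.5500·0.0000 + 0.4500·9.0437] = 3.9511; exercise value = 0.0000 ≤ continuation, so V_0 = 3.9511

$3.95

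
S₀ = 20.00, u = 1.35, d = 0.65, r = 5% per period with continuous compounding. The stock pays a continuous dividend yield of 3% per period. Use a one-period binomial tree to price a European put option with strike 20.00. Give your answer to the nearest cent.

Per-period risk-free factor R = e^0.05 = 1.0513; dividend-adjusted growth = e^(0.05−0.03) = 1.0202.
Risk-neutral probability p = (1.0202 − 0.65)/(1.35 − 0.65) = 0.3702/0.7000 = 0.5289
Terminal stock prices: S_u = 27, S_d = 13
Terminal payoffs (K − S): max(-7, 0) = 0, max(7, 0) = 7
Node 0 (S = 20): V_0 = e^(−0.05)·[0.5289·0.0000 + 0.4711·7.0000] = 3.1371

3.14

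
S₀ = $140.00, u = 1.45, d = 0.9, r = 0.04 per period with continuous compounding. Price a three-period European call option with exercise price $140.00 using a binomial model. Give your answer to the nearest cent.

$29.69

Risk-neutral probability p = (e^0.04 − 0.9)/(1.45 − 0.9) = 0.1408/0.5500 = 0.2560
Terminal stock prices: S_uuu = 426.8, S_uud = 264.9, S_udd = 164.4, S_ddd = 102.1
Terminal payoffs (S − K): max(286.8, 0) = 286.8, max(124.9, 0) = 124.9, max(24.43, 0) = 24.43, max(-37.94, 0) = 0
Node uu (S = 294.4): V_uu = e^(−0.04)·[0.2560·286.8075 + 0.7440·124.9150] = 159.8395
Node ud (S = 182.7): V_ud = e^(−0.04)·[0.2560·124.9150 + 0.7440·24.4300] = 48.1895
Node dd (S = 113.4): V_dd = e^(−0.04)·[0.2560·24.4300 + 0.7440·0.0000] = 6.0093
Node u (S = 203): V_u = e^(−0.04)·[0.2560·159.8395 + 0.7440·48.1895] = 73.7637
Node d (S = 126): V_d = e^(−0.04)·[0.2560·48.1895 + 0.7440·6.0093] = 16.1492
Node 0 (S = 140): V_0 = e^(−0.04)·[0.2560·73.7637 + 0.7440·16.1492] = 29.6881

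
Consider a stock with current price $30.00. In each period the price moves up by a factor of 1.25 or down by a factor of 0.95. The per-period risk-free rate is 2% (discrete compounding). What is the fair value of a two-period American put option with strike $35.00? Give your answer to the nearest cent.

$5.00

Risk-neutral probability p = (1 + 0.02 − 0.95)/(1.25 − 0.95) = 0.0700/0.3000 = 0.2333
Terminal stock prices: S_uu = 46.88, S_ud = 35.62, S_dd = 27.07
Terminal payoffs (K − S): max(-11.88, 0) = 0, max(-0.625, 0) = 0, max(7.925, 0) = 7.925
Node u (S = 37.5): continuation = 1/1.02·[0.2333·0.0000 + 0.7667·0.0000] = 0.0000; exercise value = 0.0000 ≤ continuation, so V_u = 0.0000
Node d (S = 28.5): continuation = 1/1.02·[0.2333·0.0000 + 0.7667·7.9250] = 5.9567; exercise value = 6.5000 > continuation, so V_d = 6.5000 (exercise)
Node 0 (S = 30): continuation = 1/1.02·[0.2333·0.0000 + 0.7667·6.5000] = 4.8856; exercise value = 5.0000 > continuation, so V_0 = 5.0000 (exercise)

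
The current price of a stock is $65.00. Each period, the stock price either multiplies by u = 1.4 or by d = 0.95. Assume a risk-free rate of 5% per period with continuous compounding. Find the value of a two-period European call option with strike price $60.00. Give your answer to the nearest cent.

$11.44

Risk-neutral probability p = (e^0.05 − 0.95)/(1.4 − 0.95) = 0.1013/0.4500 = 0.2250
Terminal stock prices: S_uu = 127.4, S_ud = 86.45, S_dd = 58.66
Terminal payoffs (S − K): max(67.4, 0) = 67.4, max(26.45, 0) = 26.45, max(-1.337, 0) = 0
Node u (S = 91): V_u = e^(−0.05)·[0.2250·67.4000 + 0.7750·26.4500] = 33.9262
Node d (S = 61.75): V_d = e^(−0.05)·[0.2250·26.4500 + 0.7750·0.0000] = 5.6622
Node 0 (S = 65): V_0 = e^(−0.05)·[0.2250·33.9262 + 0.7750·5.6622] = 11.4366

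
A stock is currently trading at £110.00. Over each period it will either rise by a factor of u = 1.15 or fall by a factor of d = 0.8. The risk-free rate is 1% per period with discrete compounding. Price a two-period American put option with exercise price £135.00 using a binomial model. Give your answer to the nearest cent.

Risk-neutral probability p = (1 + 0.01 − 0.8)/(1.15 − 0.8) = 0.2100/0.3500 = 0.6000
Terminal stock prices: S_uu = 145.5, S_ud = 101.2, S_dd = 70.4
Terminal payoffs (K − S): max(-10.47, 0) = 0, max(33.8, 0) = 33.8, max(64.6, 0) = 64.6
Node u (S = 126.5): continuation = 1/1.01·[0.6000·0.0000 + 0.4000·33.8000] = 13.3861; exercise value = 8.5000 ≤ continuation, so V_u = 13.3861
Node d (S = 88): continuation = 1/1.01·[0.6000·33.8000 + 0.4000·64.6000] = 45.6634; exercise value = 47.0000 > continuation, so V_d = 47.0000 (exercise)
Node 0 (S = 110): continuation = 1/1.01·[0.6000·13.3861 + 0.4000·47.0000] = 26.5660; exercise value = 25.0000 ≤ continuation, so V_0 = 26.5660

£26.57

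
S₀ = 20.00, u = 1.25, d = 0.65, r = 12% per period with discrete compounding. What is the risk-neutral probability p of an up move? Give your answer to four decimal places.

Risk-neutral probability p = (1 + 0.12 − 0.65)/(1.25 − 0.65) = 0.4700/0.6000 = 0.7833

p = 0.7833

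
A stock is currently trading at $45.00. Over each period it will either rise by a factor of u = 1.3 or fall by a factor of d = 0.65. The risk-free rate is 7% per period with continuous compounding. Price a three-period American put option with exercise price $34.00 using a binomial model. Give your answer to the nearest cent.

Risk-neutral probability p = (e^0.07 − 0.65)/(1.3 − 0.65) = 0.4225/0.6500 = 0.6500
Terminal stock prices: S_uuu = 98.87, S_uud = 49.43, S_udd = 24.72, S_ddd = 12.36
Terminal payoffs (K − S): max(-64.87, 0) = 0, max(-15.43, 0) = 0, max(9.284, 0) = 9.284, max(21.64, 0) = 21.64
Node uu (S = 76.05): continuation = e^(−0.07)·[0.6500·0.0000 + 0.3500·0.0000] = 0.0000; exercise value = 0.0000 ≤ continuation, so V_uu = 0.0000
Node ud (S = 38.02): continuation = e^(−0.07)·[0.6500·0.0000 + 0.3500·9.2837] = 3.0295; exercise value = 0.0000 ≤ continuation, so V_ud = 3.0295
Node dd (S = 19.01): continuation = e^(−0.07)·[0.6500·9.2837 + 0.3500·21.6419] = 12.6889; exercise value = 14.9875 > continuation, so V_dd = 14.9875 (exercise)
Node u (S = 58.5): continuation = e^(−0.07)·[0.6500·0.0000 + 0.3500·3.0295] = 0.9886; exercise value = 0.0000 ≤ continuation, so V_u = 0.9886
Node d (S = 29.25): continuation = e^(−0.07)·[0.6500·3.0295 + 0.3500·14.9875] = 6.7269; exercise value = 4.7500 ≤ continuation, so V_d = 6.7269
Node 0 (S = 45): continuation = e^(−0.07)·[0.6500·0.9886 + 0.3500·6.7269] = 2.7943; exercise value = 0.0000 ≤ continuation, so V_0 = 2.7943

$2.79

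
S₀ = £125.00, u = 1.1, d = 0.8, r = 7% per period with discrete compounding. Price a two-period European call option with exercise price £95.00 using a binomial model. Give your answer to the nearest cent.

Risk-neutral probability p = (1 + 0.07 − 0.8)/(1.1 − 0.8) = 0.2700/0.3000 = 0.9000
Terminal stock prices: S_uu = 151.3, S_ud = 110, S_dd = 80
Terminal payoffs (S − K): max(56.25, 0) = 56.25, max(15, 0) = 15, max(-15, 0) = 0
Node u (S = 137.5): V_u = 1/1.07·[0.9000·56.2500 + 0.1000·15.0000] = 48.7150
Node d (S = 100): V_d = 1/1.07·[0.9000·15.0000 + 0.1000·0.0000] = 12.6168
Node 0 (S = 125): V_0 = 1/1.07·[0.9000·48.7150 + 0.1000·12.6168] = 42.1543

£42.15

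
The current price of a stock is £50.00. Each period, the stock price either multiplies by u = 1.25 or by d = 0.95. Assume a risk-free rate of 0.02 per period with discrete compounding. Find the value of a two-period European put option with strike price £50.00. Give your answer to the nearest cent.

Risk-neutral probability p = (1 + 0.02 − 0.95)/(1.25 − 0.95) = 0.0700/0.3000 = 0.2333
Terminal stock prices: S_uu = 78.12, S_ud = 59.38, S_dd = 45.12
Terminal payoffs (K − S): max(-28.12, 0) = 0, max(-9.375, 0) = 0, max(4.875, 0) = 4.875
Node u (S = 62.5): V_u = 1/1.02·[0.2333·0.0000 + 0.7667·0.0000] = 0.0000
Node d (S = 47.5): V_d = 1/1.02·[0.2333·0.0000 + 0.7667·4.8750] = 3.6642
Node 0 (S = 50): V_0 = 1/1.02·[0.2333·0.0000 + 0.7667·3.6642] = 2.7541

£2.75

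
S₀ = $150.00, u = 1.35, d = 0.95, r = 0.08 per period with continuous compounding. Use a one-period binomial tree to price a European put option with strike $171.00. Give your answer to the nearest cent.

$17.54

Risk-neutral probability p = (e^0.08 − 0.95)/(1.35 − 0.95) = 0.1333/0.4000 = 0.3332
Terminal stock prices: S_u = 202.5, S_d = 142.5
Terminal payoffs (K − S): max(-31.5, 0) = 0, max(28.5, 0) = 28.5
Node 0 (S = 150): V_0 = e^(−0.08)·[0.3332·0.0000 + 0.6668·28.5000] = 17.5423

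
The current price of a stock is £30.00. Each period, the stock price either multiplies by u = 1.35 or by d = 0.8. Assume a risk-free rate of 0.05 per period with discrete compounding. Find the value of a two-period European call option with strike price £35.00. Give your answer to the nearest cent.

Risk-neutral probability p = (1 + 0.05 − 0.8)/(1.35 − 0.8) = 0.2500/0.5500 = 0.4545
Terminal stock prices: S_uu = 54.68, S_ud = 32.4, S_dd = 19.2
Terminal payoffs (S − K): max(19.68, 0) = 19.68, max(-2.6, 0) = 0, max(-15.8, 0) = 0
Node u (S = 40.5): V_u = 1/1.05·[0.4545·19.6750 + 0.5455·0.0000] = 8.5173
Node d (S = 24): V_d = 1/1.05·[0.4545·0.0000 + 0.5455·0.0000] = 0.0000
Node 0 (S = 30): V_0 = 1/1.05·[0.4545·8.5173 + 0.5455·0.0000] = 3.6871

£3.69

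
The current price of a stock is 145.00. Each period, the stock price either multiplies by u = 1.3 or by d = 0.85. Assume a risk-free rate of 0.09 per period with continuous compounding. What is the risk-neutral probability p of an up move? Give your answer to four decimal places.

p = 0.5426

Risk-neutral probability p = (e^0.09 − 0.85)/(1.3 − 0.85) = 0.2442/0.4500 = 0.5426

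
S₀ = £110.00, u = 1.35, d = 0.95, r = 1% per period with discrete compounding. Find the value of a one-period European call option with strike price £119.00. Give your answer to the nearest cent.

Risk-neutral probability p = (1 + 0.01 − 0.95)/(1.35 − 0.95) = 0.0600/0.4000 = 0.1500
Terminal stock prices: S_u = 148.5, S_d = 104.5
Terminal payoffs (S − K): max(29.5, 0) = 29.5, max(-14.5, 0) = 0
Node 0 (S = 110): V_0 = 1/1.01·[0.1500·29.5000 + 0.8500·0.0000] = 4.3812

£4.38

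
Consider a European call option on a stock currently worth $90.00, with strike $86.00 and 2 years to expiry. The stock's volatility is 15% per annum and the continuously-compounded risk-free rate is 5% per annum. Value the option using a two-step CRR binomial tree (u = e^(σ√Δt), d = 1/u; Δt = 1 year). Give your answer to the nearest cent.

$14.54

CRR parameters: u = e^(σ√Δt) = e^(0.15·√1) = 1.1618, d = 1/u = 0.8607
Per-period rate: rΔt = 0.05·1 = 0.05, so R = e^0.05 = 1.0513
Risk-neutral probability p = (e^0.05 − 0.8607)/(1.1618 − 0.8607) = 0.1906/0.3011 = 0.6328
Terminal stock prices: S_uu = 121.5, S_ud = 90, S_dd = 66.67
Terminal payoffs (S − K): max(35.49, 0) = 35.49, max(4, 0) = 4, max(-19.33, 0) = 0
Node u (S = 104.6): V_u = e^(−0.05)·[0.6328·35.4873 + 0.3672·4.0000] = 22.7594
Node d (S = 77.46): V_d = e^(−0.05)·[0.6328·4.0000 + 0.3672·0.0000] = 2.4079
Node 0 (S = 90): V_0 = e^(−0.05)·[0.6328·22.7594 + 0.3672·2.4079] = 14.5414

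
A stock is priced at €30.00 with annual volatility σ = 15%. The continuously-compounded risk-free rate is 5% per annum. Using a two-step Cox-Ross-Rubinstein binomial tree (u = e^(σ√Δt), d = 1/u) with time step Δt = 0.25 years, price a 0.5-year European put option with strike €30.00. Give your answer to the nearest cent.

€0.77

CRR parameters: u = e^(σ√Δt) = e^(0.15·√0.25) = 1.0779, d = 1/u = 0.9277
Per-period rate: rΔt = 0.05·0.25 = 0.0125, so R = e^0.0125 = 1.0126
Risk-neutral probability p = (e^0.0125 − 0.9277)/(1.0779 − 0.9277) = 0.0848/0.1501 = 0.5650
Terminal stock prices: S_uu = 34.86, S_ud = 30, S_dd = 25.82
Terminal payoffs (K − S): max(-4.855, 0) = 0, max(0, 0) = 0, max(4.179, 0) = 4.179
Node u (S = 32.34): V_u = e^(−0.0125)·[0.5650·0.0000 + 0.4350·0.0000] = 0.0000
Node d (S = 27.83): V_d = e^(−0.0125)·[0.5650·0.0000 + 0.4350·4.1788] = 1.7950
Node 0 (S = 30): V_0 = e^(−0.0125)·[0.5650·0.0000 + 0.4350·1.7950] = 0.7711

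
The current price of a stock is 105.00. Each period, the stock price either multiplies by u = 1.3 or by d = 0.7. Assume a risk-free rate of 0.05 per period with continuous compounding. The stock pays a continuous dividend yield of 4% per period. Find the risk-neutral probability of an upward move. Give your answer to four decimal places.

Per-period risk-free factor R = e^0.05 = 1.0513; dividend-adjusted growth = e^(0.05−0.04) = 1.0101.
Risk-neutral probability p = (1.0101 − 0.7)/(1.3 − 0.7) = 0.3101/0.6000 = 0.5168

p = 0.5168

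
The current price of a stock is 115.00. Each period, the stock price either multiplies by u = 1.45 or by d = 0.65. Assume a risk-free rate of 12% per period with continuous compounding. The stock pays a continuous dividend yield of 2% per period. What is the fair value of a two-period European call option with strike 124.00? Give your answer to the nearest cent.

29.99

Per-period risk-free factor R = e^0.12 = 1.1275; dividend-adjusted growth = e^(0.12−0.02) = 1.1052.
Risk-neutral probability p = (1.1052 − 0.65)/(1.45 − 0.65) = 0.4552/0.8000 = 0.5690
Terminal stock prices: S_uu = 241.8, S_ud = 108.4, S_dd = 48.59
Terminal payoffs (S − K): max(117.8, 0) = 117.8, max(-15.61, 0) = 0, max(-75.41, 0) = 0
Node u (S = 166.8): V_u = e^(−0.12)·[0.5690·117.7875 + 0.4310·0.0000] = 59.4386
Node d (S = 74.75): V_d = e^(−0.12)·[0.5690·0.0000 + 0.4310·0.0000] = 0.0000
Node 0 (S = 115): V_0 = e^(−0.12)·[0.5690·59.4386 + 0.4310·0.0000] = 29.9942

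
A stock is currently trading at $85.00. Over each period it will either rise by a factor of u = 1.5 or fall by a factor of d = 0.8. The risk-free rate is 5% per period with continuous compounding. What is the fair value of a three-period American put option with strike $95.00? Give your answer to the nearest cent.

$18.50

Risk-neutral probability p = (e^0.05 − 0.8)/(1.5 − 0.8) = 0.2513/0.7000 = 0.3590
Terminal stock prices: S_uuu = 286.9, S_uud = 153, S_udd = 81.6, S_ddd = 43.52
Terminal payoffs (K − S): max(-191.9, 0) = 0, max(-58, 0) = 0, max(13.4, 0) = 13.4, max(51.48, 0) = 51.48
Node uu (S = 191.2): continuation = e^(−0.05)·[0.3590·0.0000 + 0.6410·0.0000] = 0.0000; exercise value = 0.0000 ≤ continuation, so V_uu = 0.0000
Node ud (S = 102): continuation = e^(−0.05)·[0.3590·0.0000 + 0.6410·13.4000] = 8.1710; exercise value = 0.0000 ≤ continuation, so V_ud = 8.1710
Node dd (S = 54.4): continuation = e^(−0.05)·[0.3590·13.4000 + 0.6410·51.4800] = 35.9668; exercise value = 40.6000 > continuation, so V_dd = 40.6000 (exercise)
Node u (S = 127.5): continuation = e^(−0.05)·[0.3590·0.0000 + 0.6410·8.1710] = 4.9825; exercise value = 0.0000 ≤ continuation, so V_u = 4.9825
Node d (S = 68): continuation = e^(−0.05)·[0.3590·8.1710 + 0.6410·40.6000] = 27.5470; exercise value = 27.0000 ≤ continuation, so V_d = 27.5470
Node 0 (S = 85): continuation = e^(−0.05)·[0.3590·4.9825 + 0.6410·27.5470] = 18.4988; exercise value = 10.0000 ≤ continuation, so V_0 = 18.4988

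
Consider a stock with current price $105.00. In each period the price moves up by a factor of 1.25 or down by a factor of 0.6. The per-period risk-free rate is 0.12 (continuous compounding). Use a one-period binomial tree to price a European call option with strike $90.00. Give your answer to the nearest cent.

Risk-neutral probability p = (e^0.12 − 0.6)/(1.25 − 0.6) = 0.5275/0.6500 = 0.8115
Terminal stock prices: S_u = 131.2, S_d = 63
Terminal payoffs (S − K): max(41.25, 0) = 41.25, max(-27, 0) = 0
Node 0 (S = 105): V_0 = e^(−0.12)·[0.8115·41.2500 + 0.1885·0.0000] = 29.6903

$29.69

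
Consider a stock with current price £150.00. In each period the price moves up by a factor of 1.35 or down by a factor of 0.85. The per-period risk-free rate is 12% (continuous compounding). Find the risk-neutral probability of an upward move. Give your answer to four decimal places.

p = 0.5550

Risk-neutral probability p = (e^0.12 − 0.85)/(1.35 − 0.85) = 0.2775/0.5000 = 0.5550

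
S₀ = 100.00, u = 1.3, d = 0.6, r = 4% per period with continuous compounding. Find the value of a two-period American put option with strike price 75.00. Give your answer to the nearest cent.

Risk-neutral probability p = (e^0.04 − 0.6)/(1.3 − 0.6) = 0.4408/0.7000 = 0.6297
Terminal stock prices: S_uu = 169, S_ud = 78, S_dd = 36
Terminal payoffs (K − S): max(-94, 0) = 0, max(-3, 0) = 0, max(39, 0) = 39
Node u (S = 130): continuation = e^(−0.04)·[0.6297·0.0000 + 0.3703·0.0000] = 0.0000; exercise value = 0.0000 ≤ continuation, so V_u = 0.0000
Node d (S = 60): continuation = e^(−0.04)·[0.6297·0.0000 + 0.3703·39.0000] = 13.8743; exercise value = 15.0000 > continuation, so V_d = 15.0000 (exercise)
Node 0 (S = 100): continuation = e^(−0.04)·[0.6297·0.0000 + 0.3703·15.0000] = 5.3363; exercise value = 0.0000 ≤ continuation, so V_0 = 5.3363

5.34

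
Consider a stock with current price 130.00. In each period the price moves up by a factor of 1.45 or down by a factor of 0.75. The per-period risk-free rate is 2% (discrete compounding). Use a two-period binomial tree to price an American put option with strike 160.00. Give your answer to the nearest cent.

41.88

Risk-neutral probability p = (1 + 0.02 − 0.75)/(1.45 − 0.75) = 0.2700/0.7000 = 0.3857
Terminal stock prices: S_uu = 273.3, S_ud = 141.4, S_dd = 73.12
Terminal payoffs (K − S): max(-113.3, 0) = 0, max(18.62, 0) = 18.62, max(86.88, 0) = 86.88
Node u (S = 188.5): continuation = 1/1.02·[0.3857·0.0000 + 0.6143·18.6250] = 11.2167; exercise value = 0.0000 ≤ continuation, so V_u = 11.2167
Node d (S = 97.5): continuation = 1/1.02·[0.3857·18.6250 + 0.6143·86.8750] = 59.3627; exercise value = 62.5000 > continuation, so V_d = 62.5000 (exercise)
Node 0 (S = 130): continuation = 1/1.02·[0.3857·11.2167 + 0.6143·62.5000] = 41.8817; exercise value = 30.0000 ≤ continuation, so V_0 = 41.8817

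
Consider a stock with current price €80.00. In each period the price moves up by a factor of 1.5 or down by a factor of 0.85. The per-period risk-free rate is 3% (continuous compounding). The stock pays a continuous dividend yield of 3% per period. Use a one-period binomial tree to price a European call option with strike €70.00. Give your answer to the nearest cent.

Per-period risk-free factor R = e^0.03 = 1.0305; dividend-adjusted growth = e^(0.03−0.03) = 1.0000.
Risk-neutral probability p = (1.0000 − 0.85)/(1.5 − 0.85) = 0.1500/0.6500 = 0.2308
Terminal stock prices: S_u = 120, S_d = 68
Terminal payoffs (S − K): max(50, 0) = 50, max(-2, 0) = 0
Node 0 (S = 80): V_0 = e^(−0.03)·[0.2308·50.0000 + 0.7692·0.0000] = 11.1974

€11.20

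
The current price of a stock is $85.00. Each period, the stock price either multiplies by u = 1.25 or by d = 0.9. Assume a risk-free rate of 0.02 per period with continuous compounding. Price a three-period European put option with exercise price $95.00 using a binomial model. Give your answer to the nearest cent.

$12.54

Risk-neutral probability p = (e^0.02 − 0.9)/(1.25 − 0.9) = 0.1202/0.3500 = 0.3434
Terminal stock prices: S_uuu = 166, S_uud = 119.5, S_udd = 86.06, S_ddd = 61.97
Terminal payoffs (K − S): max(-71.02, 0) = 0, max(-24.53, 0) = 0, max(8.938, 0) = 8.938, max(33.03, 0) = 33.03
Node uu (S = 132.8): V_uu = e^(−0.02)·[0.3434·0.0000 + 0.6566·0.0000] = 0.0000
Node ud (S = 95.62): V_ud = e^(−0.02)·[0.3434·0.0000 + 0.6566·8.9375] = 5.7519
Node dd (S = 68.85): V_dd = e^(−0.02)·[0.3434·8.9375 + 0.6566·33.0350] = 24.2689
Node u (S = 106.2): V_u = e^(−0.02)·[0.3434·0.0000 + 0.6566·5.7519] = 3.7017
Node d (S = 76.5): V_d = e^(−0.02)·[0.3434·5.7519 + 0.6566·24.2689] = 17.5549
Node 0 (S = 85): V_0 = e^(−0.02)·[0.3434·3.7017 + 0.6566·17.5549] = 12.5439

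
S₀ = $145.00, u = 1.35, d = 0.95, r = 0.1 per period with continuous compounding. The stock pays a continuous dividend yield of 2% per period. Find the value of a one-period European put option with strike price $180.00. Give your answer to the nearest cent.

$25.49

Per-period risk-free factor R = e^0.1 = 1.1052; dividend-adjusted growth = e^(0.1−0.02) = 1.0833.
Risk-neutral probability p = (1.0833 − 0.95)/(1.35 − 0.95) = 0.1333/0.4000 = 0.3332
Terminal stock prices: S_u = 195.8, S_d = 137.8
Terminal payoffs (K − S): max(-15.75, 0) = 0, max(42.25, 0) = 42.25
Node 0 (S = 145): V_0 = e^(−0.1)·[0.3332·0.0000 + 0.6668·42.2500] = 25.4907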